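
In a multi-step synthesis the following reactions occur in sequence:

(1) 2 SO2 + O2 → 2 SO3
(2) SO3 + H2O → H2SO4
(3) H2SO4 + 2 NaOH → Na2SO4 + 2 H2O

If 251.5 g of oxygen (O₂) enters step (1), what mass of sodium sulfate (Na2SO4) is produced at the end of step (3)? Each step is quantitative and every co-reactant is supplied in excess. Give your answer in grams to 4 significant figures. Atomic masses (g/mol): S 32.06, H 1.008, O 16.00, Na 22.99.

2233 g

M(O2) = 2(16.00) = 32.00 g/mol.
M(Na2SO4) = 2(22.99) + 32.06 + 4(16.00) = 142.04 g/mol.
n(O2) = 251.5 / 32.00 = 7.8594 mol.
Reaction (1): O2→SO3 ratio 1:2 ⇒ n(SO3) = 15.719 mol.
Reaction (2): SO3→H2SO4 ratio 1:1 ⇒ n(H2SO4) = 15.719 mol.
Reaction (3): H2SO4→Na2SO4 ratio 1:1 ⇒ n(Na2SO4) = 15.719 mol.
Mass of Na2SO4 = 15.719 × 142.04 = 2232.7 g.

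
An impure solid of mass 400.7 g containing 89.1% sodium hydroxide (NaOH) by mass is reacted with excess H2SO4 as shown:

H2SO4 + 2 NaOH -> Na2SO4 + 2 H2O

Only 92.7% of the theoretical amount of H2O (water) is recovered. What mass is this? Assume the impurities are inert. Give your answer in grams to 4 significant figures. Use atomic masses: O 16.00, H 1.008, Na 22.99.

149.1 g

Pure NaOH available = 400.7 g × 0.891 = 357.02 g.
M(NaOH) = 22.99 + 16.00 + 1.008 = 39.998 g/mol.
M(H2O) = 2(1.008) + 16.00 = 18.016 g/mol.
n(NaOH) = 357.02 g / 39.998 g/mol = 8.9260 mol.
From the equation the NaOH:H2O mole ratio is 2:2, so n(H2O) = 8.9260 × 2/2 = 8.9260 mol.
Mass of H2O = 8.9260 mol × 18.016 g/mol = 160.81 g.
Actual mass collected = 160.81 g × 0.927 = 149.07 g.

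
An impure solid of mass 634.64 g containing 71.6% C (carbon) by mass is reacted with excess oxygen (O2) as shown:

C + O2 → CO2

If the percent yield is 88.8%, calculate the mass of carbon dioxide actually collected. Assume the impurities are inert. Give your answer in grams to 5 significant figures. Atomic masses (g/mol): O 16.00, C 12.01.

1478.6 g

Pure C available = 634.64 g × 0.716 = 454.402 g.
M(C) = 12.01 g/mol.
M(CO2) = 12.01 + 2(16.00) = 44.01 g/mol.
n(C) = 454.402 g / 12.01 g/mol = 37.8353 mol.
From the equation the C:CO2 mole ratio is 1:1, so n(CO2) = 37.8353 × 1/1 = 37.8353 mol.
Mass of CO2 = 37.8353 mol × 44.01 g/mol = 1665.13 g.
Actual mass collected = 1665.13 g × 0.888 = 1478.64 g.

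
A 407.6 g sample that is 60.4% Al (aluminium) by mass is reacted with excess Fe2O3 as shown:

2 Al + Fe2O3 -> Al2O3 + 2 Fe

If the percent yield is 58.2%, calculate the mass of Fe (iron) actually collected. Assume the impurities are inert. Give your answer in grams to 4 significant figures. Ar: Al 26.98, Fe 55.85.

296.6 g

Pure Al available = 407.6 g × 0.604 = 246.19 g.
M(Al) = 26.98 g/mol.
M(Fe) = 55.85 g/mol.
n(Al) = 246.19 g / 26.98 g/mol = 9.1249 mol.
From the equation the Al:Fe mole ratio is 2:2, so n(Fe) = 9.1249 × 2/2 = 9.1249 mol.
Mass of Fe = 9.1249 mol × 55.85 g/mol = 509.63 g.
Actual mass collected = 509.63 g × 0.582 = 296.60 g.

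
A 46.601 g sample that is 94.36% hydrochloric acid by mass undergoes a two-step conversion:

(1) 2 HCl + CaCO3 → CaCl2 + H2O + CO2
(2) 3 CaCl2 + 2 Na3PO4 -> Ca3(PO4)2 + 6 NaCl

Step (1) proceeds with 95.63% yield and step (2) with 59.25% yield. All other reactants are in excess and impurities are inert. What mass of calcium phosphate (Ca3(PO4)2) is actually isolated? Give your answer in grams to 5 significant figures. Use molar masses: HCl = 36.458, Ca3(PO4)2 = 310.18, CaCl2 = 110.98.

Pure HCl = 46.601 × 0.9436 = 43.9727 g.
n(HCl) = 43.9727 / 36.458 = 1.20612 mol.
Step 1 (HCl:CaCl2 = 2:1): theoretical n(CaCl2) = 0.603060 mol; at 95.63% yield, n(CaCl2) = 0.576706 mol.
Step 2 (CaCl2:Ca3(PO4)2 = 3:1): theoretical n(Ca3(PO4)2) = 0.192235 mol, so theoretical mass = 0.192235 × 310.18 = 59.6276 g.
At 59.25% yield, actual mass of Ca3(PO4)2 = 59.6276 × 0.5925 = 35.3293 g.

35.329 g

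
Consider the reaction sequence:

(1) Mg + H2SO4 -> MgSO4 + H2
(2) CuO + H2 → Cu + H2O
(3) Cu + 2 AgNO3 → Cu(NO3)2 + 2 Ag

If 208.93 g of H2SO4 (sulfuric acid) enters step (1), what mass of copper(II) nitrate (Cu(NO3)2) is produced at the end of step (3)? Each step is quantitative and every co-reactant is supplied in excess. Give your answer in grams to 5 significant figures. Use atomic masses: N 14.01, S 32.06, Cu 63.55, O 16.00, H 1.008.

M(H2SO4) = 2(1.008) + 32.06 + 4(16.00) = 98.076 g/mol.
M(Cu(NO3)2) = 63.55 + 2(14.01) + 6(16.00) = 187.57 g/mol.
n(H2SO4) = 208.93 / 98.076 = 2.13029 mol.
Reaction (1): H2SO4→H2 ratio 1:1 ⇒ n(H2) = 2.13029 mol.
Reaction (2): H2→Cu ratio 1:1 ⇒ n(Cu) = 2.13029 mol.
Reaction (3): Cu→Cu(NO3)2 ratio 1:1 ⇒ n(Cu(NO3)2) = 2.13029 mol.
Mass of Cu(NO3)2 = 2.13029 × 187.57 = 399.578 g.

399.58 g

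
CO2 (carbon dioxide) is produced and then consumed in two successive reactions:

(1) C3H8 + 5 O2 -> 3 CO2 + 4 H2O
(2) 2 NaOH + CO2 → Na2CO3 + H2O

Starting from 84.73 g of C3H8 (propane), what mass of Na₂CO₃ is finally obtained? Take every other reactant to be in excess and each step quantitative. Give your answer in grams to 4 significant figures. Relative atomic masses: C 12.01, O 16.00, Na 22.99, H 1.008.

M(C3H8) = 3(12.01) + 8(1.008) = 44.094 g/mol.
M(Na2CO3) = 2(22.99) + 12.01 + 3(16.00) = 105.99 g/mol.
n(C3H8) = 84.730 / 44.094 = 1.9216 mol.
Step 1 gives a 1:3 ratio of C3H8 to CO2, so n(CO2) = 5.7647 mol.
In step 2 the CO2:Na2CO3 ratio is 1:1, so n(Na2CO3) = 5.7647 mol.
Mass of Na2CO3 = 5.7647 × 105.99 = 611.00 g.

611.0 g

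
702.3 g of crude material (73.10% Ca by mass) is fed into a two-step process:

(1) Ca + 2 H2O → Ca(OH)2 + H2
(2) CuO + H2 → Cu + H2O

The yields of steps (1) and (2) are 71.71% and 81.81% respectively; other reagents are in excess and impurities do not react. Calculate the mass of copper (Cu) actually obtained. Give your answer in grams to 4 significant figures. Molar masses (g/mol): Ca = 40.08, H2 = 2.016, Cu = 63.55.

477.5 g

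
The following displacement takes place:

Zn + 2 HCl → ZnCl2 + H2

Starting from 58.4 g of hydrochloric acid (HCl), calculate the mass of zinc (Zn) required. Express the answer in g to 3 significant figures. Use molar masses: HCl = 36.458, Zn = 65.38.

n(HCl) = 58.40 g / 36.458 g/mol = 1.602 mol.
From the equation the HCl:Zn mole ratio is 2:1, so n(Zn) = 1.602 × 1/2 = 0.8009 mol.
Mass of Zn = 0.8009 mol × 65.38 g/mol = 52.36 g.

52.4 g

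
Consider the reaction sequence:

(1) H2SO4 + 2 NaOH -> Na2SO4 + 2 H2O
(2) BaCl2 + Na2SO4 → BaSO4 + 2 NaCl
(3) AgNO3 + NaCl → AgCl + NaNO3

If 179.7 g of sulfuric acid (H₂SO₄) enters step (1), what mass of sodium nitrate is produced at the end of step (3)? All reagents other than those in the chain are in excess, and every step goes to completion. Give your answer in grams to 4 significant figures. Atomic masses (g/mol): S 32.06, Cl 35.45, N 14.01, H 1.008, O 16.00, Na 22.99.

M(H2SO4) = 2(1.008) + 32.06 + 4(16.00) = 98.076 g/mol.
M(NaNO3) = 22.99 + 14.01 + 3(16.00) = 85.00 g/mol.
n(H2SO4) = 179.7 / 98.076 = 1.8323 mol.
Reaction (1): H2SO4→Na2SO4 ratio 1:1 ⇒ n(Na2SO4) = 1.8323 mol.
Reaction (2): Na2SO4→NaCl ratio 1:2 ⇒ n(NaCl) = 3.6645 mol.
Reaction (3): NaCl→NaNO3 ratio 1:1 ⇒ n(NaNO3) = 3.6645 mol.
Mass of NaNO3 = 3.6645 × 85.00 = 311.48 g.

311.5 g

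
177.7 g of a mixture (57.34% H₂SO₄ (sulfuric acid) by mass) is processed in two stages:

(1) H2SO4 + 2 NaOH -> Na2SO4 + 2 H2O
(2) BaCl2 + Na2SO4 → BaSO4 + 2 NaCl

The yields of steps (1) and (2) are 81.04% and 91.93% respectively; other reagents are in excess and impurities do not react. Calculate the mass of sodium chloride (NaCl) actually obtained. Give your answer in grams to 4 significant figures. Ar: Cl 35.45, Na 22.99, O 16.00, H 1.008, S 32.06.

Pure H2SO4 = 177.7 × 0.5734 = 101.89 g.
M(H2SO4) = 2(1.008) + 32.06 + 4(16.00) = 98.076 g/mol.
M(NaCl) = 22.99 + 35.45 = 58.44 g/mol.
n(H2SO4) = 101.89 / 98.076 = 1.0389 mol.
Step 1 (H2SO4:Na2SO4 = 1:1): theoretical n(Na2SO4) = 1.0389 mol; at 81.04% yield, n(Na2SO4) = 0.84194 mol.
Step 2 (Na2SO4:NaCl = 1:2): theoretical n(NaCl) = 1.6839 mol, so theoretical mass = 1.6839 × 58.44 = 98.406 g.
At 91.93% yield, actual mass of NaCl = 98.406 × 0.9193 = 90.465 g.

90.46 g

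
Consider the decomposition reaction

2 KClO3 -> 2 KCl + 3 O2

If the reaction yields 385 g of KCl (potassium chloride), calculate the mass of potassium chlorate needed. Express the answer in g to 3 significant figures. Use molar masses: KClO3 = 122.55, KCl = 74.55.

n(KCl) = 385.0 g / 74.55 g/mol = 5.164 mol.
From the equation the KCl:KClO3 mole ratio is 2:2, so n(KClO3) = 5.164 × 2/2 = 5.164 mol.
Mass of KClO3 = 5.164 mol × 122.55 g/mol = 632.9 g.

633 g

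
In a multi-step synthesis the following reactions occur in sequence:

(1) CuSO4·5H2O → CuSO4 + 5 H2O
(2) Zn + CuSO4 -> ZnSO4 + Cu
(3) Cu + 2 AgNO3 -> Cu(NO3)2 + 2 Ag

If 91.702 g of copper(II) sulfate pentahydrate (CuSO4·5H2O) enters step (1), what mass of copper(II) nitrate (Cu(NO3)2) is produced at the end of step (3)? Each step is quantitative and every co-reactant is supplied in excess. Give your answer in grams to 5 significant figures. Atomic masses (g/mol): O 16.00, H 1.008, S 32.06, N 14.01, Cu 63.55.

68.888 g

M(CuSO4·5H2O) = 63.55 + 32.06 + 9(16.00) + 10(1.008) = 249.69 g/mol.
M(Cu(NO3)2) = 63.55 + 2(14.01) + 6(16.00) = 187.57 g/mol.
n(CuSO4·5H2O) = 91.702 / 249.69 = 0.367263 mol.
Reaction (1): CuSO4·5H2O→CuSO4 ratio 1:1 ⇒ n(CuSO4) = 0.367263 mol.
Reaction (2): CuSO4→Cu ratio 1:1 ⇒ n(Cu) = 0.367263 mol.
Reaction (3): Cu→Cu(NO3)2 ratio 1:1 ⇒ n(Cu(NO3)2) = 0.367263 mol.
Mass of Cu(NO3)2 = 0.367263 × 187.57 = 68.8876 g.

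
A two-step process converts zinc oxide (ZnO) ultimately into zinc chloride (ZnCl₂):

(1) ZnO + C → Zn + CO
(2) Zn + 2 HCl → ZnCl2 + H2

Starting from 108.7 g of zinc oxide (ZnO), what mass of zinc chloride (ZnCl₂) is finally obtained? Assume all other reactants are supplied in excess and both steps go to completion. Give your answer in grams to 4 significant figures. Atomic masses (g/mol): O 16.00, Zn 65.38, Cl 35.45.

M(ZnO) = 65.38 + 16.00 = 81.38 g/mol.
M(ZnCl2) = 65.38 + 2(35.45) = 136.28 g/mol.
n(ZnO) = 108.70 / 81.38 = 1.3357 mol.
Step 1 gives a 1:1 ratio of ZnO to Zn, so n(Zn) = 1.3357 mol.
In step 2 the Zn:ZnCl2 ratio is 1:1, so n(ZnCl2) = 1.3357 mol.
Mass of ZnCl2 = 1.3357 × 136.28 = 182.03 g.

182.0 g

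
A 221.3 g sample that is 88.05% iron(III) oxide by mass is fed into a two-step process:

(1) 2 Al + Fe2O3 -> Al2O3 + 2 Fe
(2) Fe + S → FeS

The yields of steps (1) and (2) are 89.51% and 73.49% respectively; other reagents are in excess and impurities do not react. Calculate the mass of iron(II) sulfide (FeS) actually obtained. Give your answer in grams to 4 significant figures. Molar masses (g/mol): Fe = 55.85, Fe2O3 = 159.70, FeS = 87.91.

Pure Fe2O3 = 221.3 × 0.8805 = 194.85 g.
n(Fe2O3) = 194.85 / 159.70 = 1.2201 mol.
Step 1 (Fe2O3:Fe = 1:2): theoretical n(Fe) = 2.4403 mol; at 89.51% yield, n(Fe) = 2.1843 mol.
Step 2 (Fe:FeS = 1:1): theoretical n(FeS) = 2.1843 mol, so theoretical mass = 2.1843 × 87.91 = 192.02 g.
At 73.49% yield, actual mass of FeS = 192.02 × 0.7349 = 141.12 g.

141.1 g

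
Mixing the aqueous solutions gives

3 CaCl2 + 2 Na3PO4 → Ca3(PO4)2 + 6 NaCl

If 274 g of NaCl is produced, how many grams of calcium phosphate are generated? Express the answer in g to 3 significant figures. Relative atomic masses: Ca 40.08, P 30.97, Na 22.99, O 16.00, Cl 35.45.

M(NaCl) = 22.99 + 35.45 = 58.44 g/mol.
M(Ca3(PO4)2) = 3(40.08) + 2(30.97) + 8(16.00) = 310.18 g/mol.
n(NaCl) = 274.0 g / 58.44 g/mol = 4.689 mol.
From the equation the NaCl:Ca3(PO4)2 mole ratio is 6:1, so n(Ca3(PO4)2) = 4.689 × 1/6 = 0.7814 mol.
Mass of Ca3(PO4)2 = 0.7814 mol × 310.18 g/mol = 242.4 g.

242 g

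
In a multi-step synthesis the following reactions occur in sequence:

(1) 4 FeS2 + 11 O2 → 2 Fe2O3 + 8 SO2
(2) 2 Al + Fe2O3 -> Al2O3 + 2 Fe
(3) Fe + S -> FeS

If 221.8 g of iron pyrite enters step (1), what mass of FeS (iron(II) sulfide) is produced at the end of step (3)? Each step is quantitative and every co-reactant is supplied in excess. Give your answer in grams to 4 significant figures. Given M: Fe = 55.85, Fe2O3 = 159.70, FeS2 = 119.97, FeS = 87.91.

n(FeS2) = 221.8 / 119.97 = 1.8488 mol.
Reaction (1): FeS2→Fe2O3 ratio 4:2 ⇒ n(Fe2O3) = 0.92440 mol.
Reaction (2): Fe2O3→Fe ratio 1:2 ⇒ n(Fe) = 1.8488 mol.
Reaction (3): Fe→FeS ratio 1:1 ⇒ n(FeS) = 1.8488 mol.
Mass of FeS = 1.8488 × 87.91 = 162.53 g.

162.5 g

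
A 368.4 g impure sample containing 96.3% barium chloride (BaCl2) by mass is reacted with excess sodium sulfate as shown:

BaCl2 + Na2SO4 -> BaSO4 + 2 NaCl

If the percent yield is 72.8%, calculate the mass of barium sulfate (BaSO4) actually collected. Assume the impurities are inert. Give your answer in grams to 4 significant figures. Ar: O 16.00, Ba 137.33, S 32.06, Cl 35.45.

Pure BaCl2 available = 368.4 g × 0.963 = 354.77 g.
M(BaCl2) = 137.33 + 2(35.45) = 208.23 g/mol.
M(BaSO4) = 137.33 + 32.06 + 4(16.00) = 233.39 g/mol.
n(BaCl2) = 354.77 g / 208.23 g/mol = 1.7037 mol.
From the equation the BaCl2:BaSO4 mole ratio is 1:1, so n(BaSO4) = 1.7037 × 1/1 = 1.7037 mol.
Mass of BaSO4 = 1.7037 mol × 233.39 g/mol = 397.64 g.
Actual mass collected = 397.64 g × 0.728 = 289.48 g.

289.5 g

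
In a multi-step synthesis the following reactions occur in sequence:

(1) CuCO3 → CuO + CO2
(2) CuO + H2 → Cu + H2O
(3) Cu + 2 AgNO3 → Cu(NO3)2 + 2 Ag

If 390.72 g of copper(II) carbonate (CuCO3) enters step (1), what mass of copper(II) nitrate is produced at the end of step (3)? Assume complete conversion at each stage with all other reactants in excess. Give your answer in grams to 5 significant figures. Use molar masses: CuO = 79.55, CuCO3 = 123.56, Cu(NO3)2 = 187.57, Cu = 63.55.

593.13 g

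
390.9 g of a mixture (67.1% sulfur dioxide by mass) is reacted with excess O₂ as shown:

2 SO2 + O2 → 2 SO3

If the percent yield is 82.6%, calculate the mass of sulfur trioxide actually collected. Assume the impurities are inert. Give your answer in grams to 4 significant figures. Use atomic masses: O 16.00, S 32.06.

Pure SO2 available = 390.9 g × 0.671 = 262.29 g.
M(SO2) = 32.06 + 2(16.00) = 64.06 g/mol.
M(SO3) = 32.06 + 3(16.00) = 80.06 g/mol.
n(SO2) = 262.29 g / 64.06 g/mol = 4.0945 mol.
From the equation the SO2:SO3 mole ratio is 2:2, so n(SO3) = 4.0945 × 2/2 = 4.0945 mol.
Mass of SO3 = 4.0945 mol × 80.06 g/mol = 327.81 g.
Actual mass collected = 327.81 g × 0.826 = 270.77 g.

270.8 g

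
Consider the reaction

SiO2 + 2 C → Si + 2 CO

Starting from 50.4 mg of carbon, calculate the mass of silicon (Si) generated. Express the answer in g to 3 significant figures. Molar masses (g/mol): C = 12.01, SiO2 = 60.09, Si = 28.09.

Convert: 50.4 mg = 0.05040 g.
n(C) = 0.05040 g / 12.01 g/mol = 0.004197 mol.
From the equation the C:Si mole ratio is 2:1, so n(Si) = 0.004197 × 1/2 = 0.002098 mol.
Mass of Si = 0.002098 mol × 28.09 g/mol = 0.05894 g.

0.0589 g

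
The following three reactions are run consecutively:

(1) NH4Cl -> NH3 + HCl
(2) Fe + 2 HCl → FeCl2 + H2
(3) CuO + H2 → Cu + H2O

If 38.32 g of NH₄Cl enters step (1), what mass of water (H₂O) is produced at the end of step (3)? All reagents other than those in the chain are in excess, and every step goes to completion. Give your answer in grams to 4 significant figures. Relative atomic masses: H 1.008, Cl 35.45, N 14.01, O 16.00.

6.453 g

M(NH4Cl) = 14.01 + 4(1.008) + 35.45 = 53.492 g/mol.
M(H2O) = 2(1.008) + 16.00 = 18.016 g/mol.
n(NH4Cl) = 38.32 / 53.492 = 0.71637 mol.
Reaction (1): NH4Cl→HCl ratio 1:1 ⇒ n(HCl) = 0.71637 mol.
Reaction (2): HCl→H2 ratio 2:1 ⇒ n(H2) = 0.35818 mol.
Reaction (3): H2→H2O ratio 1:1 ⇒ n(H2O) = 0.35818 mol.
Mass of H2O = 0.35818 × 18.016 = 6.4531 g.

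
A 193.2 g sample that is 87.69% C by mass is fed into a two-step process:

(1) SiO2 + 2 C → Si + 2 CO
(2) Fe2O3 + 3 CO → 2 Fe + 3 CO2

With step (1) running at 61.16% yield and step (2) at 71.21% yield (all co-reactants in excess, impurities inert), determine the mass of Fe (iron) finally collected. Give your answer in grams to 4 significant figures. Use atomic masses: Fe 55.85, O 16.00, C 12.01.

228.7 g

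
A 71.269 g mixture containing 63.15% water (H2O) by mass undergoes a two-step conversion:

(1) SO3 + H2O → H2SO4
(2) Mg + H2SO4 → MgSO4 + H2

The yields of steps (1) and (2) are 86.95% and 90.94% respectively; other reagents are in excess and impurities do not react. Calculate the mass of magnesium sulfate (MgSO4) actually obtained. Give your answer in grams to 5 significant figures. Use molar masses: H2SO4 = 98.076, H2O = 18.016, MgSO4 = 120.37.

237.77 g

Pure H2O = 71.269 × 0.6315 = 45.0064 g.
n(H2O) = 45.0064 / 18.016 = 2.49813 mol.
Step 1 (H2O:H2SO4 = 1:1): theoretical n(H2SO4) = 2.49813 mol; at 86.95% yield, n(H2SO4) = 2.17213 mol.
Step 2 (H2SO4:MgSO4 = 1:1): theoretical n(MgSO4) = 2.17213 mol, so theoretical mass = 2.17213 × 120.37 = 261.459 g.
At 90.94% yield, actual mass of MgSO4 = 261.459 × 0.9094 = 237.771 g.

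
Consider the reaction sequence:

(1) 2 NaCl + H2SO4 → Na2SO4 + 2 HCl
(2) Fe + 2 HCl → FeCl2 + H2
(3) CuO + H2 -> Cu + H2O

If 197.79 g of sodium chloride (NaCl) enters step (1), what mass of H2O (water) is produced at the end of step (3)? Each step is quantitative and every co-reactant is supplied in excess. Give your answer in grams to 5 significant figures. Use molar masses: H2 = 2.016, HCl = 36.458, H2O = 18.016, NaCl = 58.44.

30.488 g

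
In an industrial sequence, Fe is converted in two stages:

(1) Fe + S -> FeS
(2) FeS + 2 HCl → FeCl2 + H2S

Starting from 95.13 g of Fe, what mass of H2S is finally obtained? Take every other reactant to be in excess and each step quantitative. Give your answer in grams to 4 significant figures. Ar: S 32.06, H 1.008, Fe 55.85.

58.04 g

M(Fe) = 55.85 g/mol.
M(H2S) = 2(1.008) + 32.06 = 34.076 g/mol.
n(Fe) = 95.130 / 55.85 = 1.7033 mol.
Step 1 gives a 1:1 ratio of Fe to FeS, so n(FeS) = 1.7033 mol.
In step 2 the FeS:H2S ratio is 1:1, so n(H2S) = 1.7033 mol.
Mass of H2S = 1.7033 × 34.076 = 58.042 g.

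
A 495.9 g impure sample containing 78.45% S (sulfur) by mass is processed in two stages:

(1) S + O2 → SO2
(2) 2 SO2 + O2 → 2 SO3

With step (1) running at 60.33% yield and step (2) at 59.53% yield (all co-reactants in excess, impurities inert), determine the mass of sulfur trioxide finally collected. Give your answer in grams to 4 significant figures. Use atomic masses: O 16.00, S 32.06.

348.9 g

Pure S = 495.9 × 0.7845 = 389.03 g.
M(S) = 32.06 g/mol.
M(SO3) = 32.06 + 3(16.00) = 80.06 g/mol.
n(S) = 389.03 / 32.06 = 12.135 mol.
Step 1 (S:SO2 = 1:1): theoretical n(SO2) = 12.135 mol; at 60.33% yield, n(SO2) = 7.3208 mol.
Step 2 (SO2:SO3 = 2:2): theoretical n(SO3) = 7.3208 mol, so theoretical mass = 7.3208 × 80.06 = 586.10 g.
At 59.53% yield, actual mass of SO3 = 586.10 × 0.5953 = 348.91 g.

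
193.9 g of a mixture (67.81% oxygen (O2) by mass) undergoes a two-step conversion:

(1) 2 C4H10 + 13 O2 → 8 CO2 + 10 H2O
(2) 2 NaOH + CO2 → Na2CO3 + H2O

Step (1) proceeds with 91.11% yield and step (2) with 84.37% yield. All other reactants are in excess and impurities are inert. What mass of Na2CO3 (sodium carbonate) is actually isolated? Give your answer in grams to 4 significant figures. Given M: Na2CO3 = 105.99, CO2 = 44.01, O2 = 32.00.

206.0 g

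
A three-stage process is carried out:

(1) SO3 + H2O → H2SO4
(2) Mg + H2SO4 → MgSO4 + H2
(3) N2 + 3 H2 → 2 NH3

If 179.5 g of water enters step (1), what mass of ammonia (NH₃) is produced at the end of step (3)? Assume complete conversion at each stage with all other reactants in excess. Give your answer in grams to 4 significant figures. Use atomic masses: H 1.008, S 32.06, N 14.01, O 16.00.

M(H2O) = 2(1.008) + 16.00 = 18.016 g/mol.
M(NH3) = 14.01 + 3(1.008) = 17.034 g/mol.
n(H2O) = 179.5 / 18.016 = 9.9634 mol.
Reaction (1): H2O→H2SO4 ratio 1:1 ⇒ n(H2SO4) = 9.9634 mol.
Reaction (2): H2SO4→H2 ratio 1:1 ⇒ n(H2) = 9.9634 mol.
Reaction (3): H2→NH3 ratio 3:2 ⇒ n(NH3) = 6.6422 mol.
Mass of NH3 = 6.6422 × 17.034 = 113.14 g.

113.1 g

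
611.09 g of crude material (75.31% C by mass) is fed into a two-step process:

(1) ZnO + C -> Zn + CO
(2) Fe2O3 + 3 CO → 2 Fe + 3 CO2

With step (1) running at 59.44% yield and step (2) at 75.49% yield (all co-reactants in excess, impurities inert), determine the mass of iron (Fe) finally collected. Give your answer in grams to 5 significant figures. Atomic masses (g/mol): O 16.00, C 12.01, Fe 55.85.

Pure C = 611.09 × 0.7531 = 460.212 g.
M(C) = 12.01 g/mol.
M(Fe) = 55.85 g/mol.
n(C) = 460.212 / 12.01 = 38.3191 mol.
Step 1 (C:CO = 1:1): theoretical n(CO) = 38.3191 mol; at 59.44% yield, n(CO) = 22.7768 mol.
Step 2 (CO:Fe = 3:2): theoretical n(Fe) = 15.1846 mol, so theoretical mass = 15.1846 × 55.85 = 848.058 g.
At 75.49% yield, actual mass of Fe = 848.058 × 0.7549 = 640.199 g.

640.20 g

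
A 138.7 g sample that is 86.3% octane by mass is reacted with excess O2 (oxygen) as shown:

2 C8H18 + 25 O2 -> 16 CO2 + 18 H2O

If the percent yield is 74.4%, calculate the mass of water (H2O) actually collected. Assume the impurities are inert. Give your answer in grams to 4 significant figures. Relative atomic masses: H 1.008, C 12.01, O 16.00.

126.4 g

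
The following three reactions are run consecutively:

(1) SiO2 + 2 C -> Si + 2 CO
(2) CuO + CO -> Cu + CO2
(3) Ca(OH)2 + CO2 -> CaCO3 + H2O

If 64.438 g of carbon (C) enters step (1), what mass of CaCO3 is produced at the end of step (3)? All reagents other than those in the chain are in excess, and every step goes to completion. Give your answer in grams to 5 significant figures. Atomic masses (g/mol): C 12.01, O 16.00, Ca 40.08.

537.02 g

M(C) = 12.01 g/mol.
M(CaCO3) = 40.08 + 12.01 + 3(16.00) = 100.09 g/mol.
n(C) = 64.438 / 12.01 = 5.36536 mol.
Reaction (1): C→CO ratio 2:2 ⇒ n(CO) = 5.36536 mol.
Reaction (2): CO→CO2 ratio 1:1 ⇒ n(CO2) = 5.36536 mol.
Reaction (3): CO2→CaCO3 ratio 1:1 ⇒ n(CaCO3) = 5.36536 mol.
Mass of CaCO3 = 5.36536 × 100.09 = 537.019 g.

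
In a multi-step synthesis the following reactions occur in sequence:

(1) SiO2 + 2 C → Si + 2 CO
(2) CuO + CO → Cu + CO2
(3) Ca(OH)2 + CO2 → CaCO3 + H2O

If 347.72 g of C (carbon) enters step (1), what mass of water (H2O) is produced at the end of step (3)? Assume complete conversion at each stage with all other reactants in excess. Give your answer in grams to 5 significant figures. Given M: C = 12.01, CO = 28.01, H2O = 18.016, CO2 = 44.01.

521.61 g

n(C) = 347.72 / 12.01 = 28.9525 mol.
Reaction (1): C→CO ratio 2:2 ⇒ n(CO) = 28.9525 mol.
Reaction (2): CO→CO2 ratio 1:1 ⇒ n(CO2) = 28.9525 mol.
Reaction (3): CO2→H2O ratio 1:1 ⇒ n(H2O) = 28.9525 mol.
Mass of H2O = 28.9525 × 18.016 = 521.609 g.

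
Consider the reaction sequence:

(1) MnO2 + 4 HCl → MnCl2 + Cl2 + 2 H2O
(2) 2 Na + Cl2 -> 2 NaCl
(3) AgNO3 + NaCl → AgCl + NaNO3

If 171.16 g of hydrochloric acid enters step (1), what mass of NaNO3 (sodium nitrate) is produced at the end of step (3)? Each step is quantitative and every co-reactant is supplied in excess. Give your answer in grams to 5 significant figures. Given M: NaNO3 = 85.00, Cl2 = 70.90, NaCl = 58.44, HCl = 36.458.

199.53 g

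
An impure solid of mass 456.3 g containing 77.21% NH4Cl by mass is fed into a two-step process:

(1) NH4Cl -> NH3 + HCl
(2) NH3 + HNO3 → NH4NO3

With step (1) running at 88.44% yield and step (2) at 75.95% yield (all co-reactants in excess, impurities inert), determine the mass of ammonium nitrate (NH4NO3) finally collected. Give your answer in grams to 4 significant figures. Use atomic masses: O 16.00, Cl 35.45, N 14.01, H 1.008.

354.1 g

Pure NH4Cl = 456.3 × 0.7721 = 352.31 g.
M(NH4Cl) = 14.01 + 4(1.008) + 35.45 = 53.492 g/mol.
M(NH4NO3) = 2(14.01) + 4(1.008) + 3(16.00) = 80.052 g/mol.
n(NH4Cl) = 352.31 / 53.492 = 6.5862 mol.
Step 1 (NH4Cl:NH3 = 1:1): theoretical n(NH3) = 6.5862 mol; at 88.44% yield, n(NH3) = 5.8248 mol.
Step 2 (NH3:NH4NO3 = 1:1): theoretical n(NH4NO3) = 5.8248 mol, so theoretical mass = 5.8248 × 80.052 = 466.29 g.
At 75.95% yield, actual mass of NH4NO3 = 466.29 × 0.7595 = 354.15 g.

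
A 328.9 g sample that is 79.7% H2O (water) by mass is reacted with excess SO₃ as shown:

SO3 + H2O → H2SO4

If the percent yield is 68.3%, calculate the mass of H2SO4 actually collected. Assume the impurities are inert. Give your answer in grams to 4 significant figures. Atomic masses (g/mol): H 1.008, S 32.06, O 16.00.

974.6 g

Pure H2O available = 328.9 g × 0.797 = 262.13 g.
M(H2O) = 2(1.008) + 16.00 = 18.016 g/mol.
M(H2SO4) = 2(1.008) + 32.06 + 4(16.00) = 98.076 g/mol.
n(H2O) = 262.13 g / 18.016 g/mol = 14.550 mol.
From the equation the H2O:H2SO4 mole ratio is 1:1, so n(H2SO4) = 14.550 × 1/1 = 14.550 mol.
Mass of H2SO4 = 14.550 mol × 98.076 g/mol = 1427.0 g.
Actual mass collected = 1427.0 g × 0.683 = 974.65 g.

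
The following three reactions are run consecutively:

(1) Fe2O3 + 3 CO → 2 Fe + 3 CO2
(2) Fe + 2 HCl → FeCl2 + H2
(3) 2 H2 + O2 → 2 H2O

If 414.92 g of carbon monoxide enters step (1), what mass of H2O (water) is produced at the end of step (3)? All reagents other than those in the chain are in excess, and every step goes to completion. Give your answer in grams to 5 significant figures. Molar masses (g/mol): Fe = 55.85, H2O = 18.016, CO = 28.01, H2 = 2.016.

177.92 g

n(CO) = 414.92 / 28.01 = 14.8133 mol.
Reaction (1): CO→Fe ratio 3:2 ⇒ n(Fe) = 9.87552 mol.
Reaction (2): Fe→H2 ratio 1:1 ⇒ n(H2) = 9.87552 mol.
Reaction (3): H2→H2O ratio 2:2 ⇒ n(H2O) = 9.87552 mol.
Mass of H2O = 9.87552 × 18.016 = 177.917 g.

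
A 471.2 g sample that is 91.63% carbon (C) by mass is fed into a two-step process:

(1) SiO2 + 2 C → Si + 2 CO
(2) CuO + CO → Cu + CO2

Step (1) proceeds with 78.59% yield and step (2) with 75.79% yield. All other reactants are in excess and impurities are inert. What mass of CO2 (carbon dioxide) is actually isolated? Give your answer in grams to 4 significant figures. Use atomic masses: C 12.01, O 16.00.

942.4 g

Pure C = 471.2 × 0.9163 = 431.76 g.
M(C) = 12.01 g/mol.
M(CO2) = 12.01 + 2(16.00) = 44.01 g/mol.
n(C) = 431.76 / 12.01 = 35.950 mol.
Step 1 (C:CO = 2:2): theoretical n(CO) = 35.950 mol; at 78.59% yield, n(CO) = 28.253 mol.
Step 2 (CO:CO2 = 1:1): theoretical n(CO2) = 28.253 mol, so theoretical mass = 28.253 × 44.01 = 1243.4 g.
At 75.79% yield, actual mass of CO2 = 1243.4 × 0.7579 = 942.39 g.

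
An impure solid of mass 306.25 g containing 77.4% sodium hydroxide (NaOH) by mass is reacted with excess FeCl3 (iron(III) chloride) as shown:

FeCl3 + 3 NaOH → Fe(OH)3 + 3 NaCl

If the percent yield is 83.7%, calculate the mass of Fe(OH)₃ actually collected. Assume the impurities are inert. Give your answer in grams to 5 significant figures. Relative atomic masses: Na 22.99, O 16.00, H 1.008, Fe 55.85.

Pure NaOH available = 306.25 g × 0.774 = 237.037 g.
M(NaOH) = 22.99 + 16.00 + 1.008 = 39.998 g/mol.
M(Fe(OH)3) = 55.85 + 3(16.00) + 3(1.008) = 106.874 g/mol.
n(NaOH) = 237.037 g / 39.998 g/mol = 5.92623 mol.
From the equation the NaOH:Fe(OH)3 mole ratio is 3:1, so n(Fe(OH)3) = 5.92623 × 1/3 = 1.97541 mol.
Mass of Fe(OH)3 = 1.97541 mol × 106.874 g/mol = 211.120 g.
Actual mass collected = 211.120 g × 0.837 = 176.708 g.

176.71 g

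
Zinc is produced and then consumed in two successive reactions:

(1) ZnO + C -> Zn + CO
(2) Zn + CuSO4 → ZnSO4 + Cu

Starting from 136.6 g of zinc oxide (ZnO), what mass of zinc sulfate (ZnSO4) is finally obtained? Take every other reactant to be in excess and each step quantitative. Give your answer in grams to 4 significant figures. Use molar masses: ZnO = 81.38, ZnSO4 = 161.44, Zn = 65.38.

n(ZnO) = 136.60 / 81.38 = 1.6785 mol.
Step 1 gives a 1:1 ratio of ZnO to Zn, so n(Zn) = 1.6785 mol.
In step 2 the Zn:ZnSO4 ratio is 1:1, so n(ZnSO4) = 1.6785 mol.
Mass of ZnSO4 = 1.6785 × 161.44 = 270.98 g.

271.0 g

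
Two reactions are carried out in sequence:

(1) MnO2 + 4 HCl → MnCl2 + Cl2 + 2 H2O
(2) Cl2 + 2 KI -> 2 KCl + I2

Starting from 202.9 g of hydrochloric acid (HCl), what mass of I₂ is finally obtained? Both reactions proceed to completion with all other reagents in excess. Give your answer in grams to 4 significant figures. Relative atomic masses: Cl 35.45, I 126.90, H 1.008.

M(HCl) = 1.008 + 35.45 = 36.458 g/mol.
M(I2) = 2(126.90) = 253.80 g/mol.
n(HCl) = 202.90 / 36.458 = 5.5653 mol.
Step 1 gives a 4:1 ratio of HCl to Cl2, so n(Cl2) = 1.3913 mol.
In step 2 the Cl2:I2 ratio is 1:1, so n(I2) = 1.3913 mol.
Mass of I2 = 1.3913 × 253.80 = 353.12 g.

353.1 g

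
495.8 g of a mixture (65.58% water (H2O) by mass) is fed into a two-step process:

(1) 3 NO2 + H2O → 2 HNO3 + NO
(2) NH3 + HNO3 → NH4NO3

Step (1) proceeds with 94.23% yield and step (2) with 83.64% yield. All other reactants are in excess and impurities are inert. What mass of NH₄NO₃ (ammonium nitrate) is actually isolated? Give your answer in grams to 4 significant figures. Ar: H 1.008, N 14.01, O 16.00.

2277 g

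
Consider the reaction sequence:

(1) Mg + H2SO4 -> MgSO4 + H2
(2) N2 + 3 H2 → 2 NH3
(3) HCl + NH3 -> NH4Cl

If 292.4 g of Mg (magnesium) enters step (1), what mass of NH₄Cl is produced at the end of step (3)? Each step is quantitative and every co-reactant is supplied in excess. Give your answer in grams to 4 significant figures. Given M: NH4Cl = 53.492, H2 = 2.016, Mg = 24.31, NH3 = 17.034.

n(Mg) = 292.4 / 24.31 = 12.028 mol.
Reaction (1): Mg→H2 ratio 1:1 ⇒ n(H2) = 12.028 mol.
Reaction (2): H2→NH3 ratio 3:2 ⇒ n(NH3) = 8.0186 mol.
Reaction (3): NH3→NH4Cl ratio 1:1 ⇒ n(NH4Cl) = 8.0186 mol.
Mass of NH4Cl = 8.0186 × 53.492 = 428.93 g.

428.9 g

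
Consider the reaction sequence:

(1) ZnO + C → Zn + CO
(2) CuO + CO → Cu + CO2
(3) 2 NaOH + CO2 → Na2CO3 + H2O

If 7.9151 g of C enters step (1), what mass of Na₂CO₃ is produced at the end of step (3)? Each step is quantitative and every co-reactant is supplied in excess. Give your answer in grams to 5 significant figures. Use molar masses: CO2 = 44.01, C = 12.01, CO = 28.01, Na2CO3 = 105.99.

69.852 g

n(C) = 7.9151 / 12.01 = 0.659042 mol.
Reaction (1): C→CO ratio 1:1 ⇒ n(CO) = 0.659042 mol.
Reaction (2): CO→CO2 ratio 1:1 ⇒ n(CO2) = 0.659042 mol.
Reaction (3): CO2→Na2CO3 ratio 1:1 ⇒ n(Na2CO3) = 0.659042 mol.
Mass of Na2CO3 = 0.659042 × 105.99 = 69.8519 g.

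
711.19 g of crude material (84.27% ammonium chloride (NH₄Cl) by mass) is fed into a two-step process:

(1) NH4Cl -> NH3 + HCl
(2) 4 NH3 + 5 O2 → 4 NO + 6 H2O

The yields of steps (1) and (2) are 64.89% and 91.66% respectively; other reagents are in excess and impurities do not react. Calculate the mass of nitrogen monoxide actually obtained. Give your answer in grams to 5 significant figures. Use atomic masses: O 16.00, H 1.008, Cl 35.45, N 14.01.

199.98 g

Pure NH4Cl = 711.19 × 0.8427 = 599.320 g.
M(NH4Cl) = 14.01 + 4(1.008) + 35.45 = 53.492 g/mol.
M(NO) = 14.01 + 16.00 = 30.01 g/mol.
n(NH4Cl) = 599.320 / 53.492 = 11.2039 mol.
Step 1 (NH4Cl:NH3 = 1:1): theoretical n(NH3) = 11.2039 mol; at 64.89% yield, n(NH3) = 7.27022 mol.
Step 2 (NH3:NO = 4:4): theoretical n(NO) = 7.27022 mol, so theoretical mass = 7.27022 × 30.01 = 218.179 g.
At 91.66% yield, actual mass of NO = 218.179 × 0.9166 = 199.983 g.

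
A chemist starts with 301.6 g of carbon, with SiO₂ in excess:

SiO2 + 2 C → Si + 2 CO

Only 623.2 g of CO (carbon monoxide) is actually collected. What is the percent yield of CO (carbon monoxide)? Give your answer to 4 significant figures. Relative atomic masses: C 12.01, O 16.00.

M(C) = 12.01 g/mol.
M(CO) = 12.01 + 16.00 = 28.01 g/mol.
n(C) = 301.60 g / 12.01 g/mol = 25.112 mol.
From the equation the C:CO mole ratio is 2:2, so n(CO) = 25.112 × 2/2 = 25.112 mol.
Mass of CO = 25.112 mol × 28.01 g/mol = 703.40 g.
This is the theoretical yield. Percent yield = 623.2 g / 703.40 g × 100% = 88.598%.

88.60 %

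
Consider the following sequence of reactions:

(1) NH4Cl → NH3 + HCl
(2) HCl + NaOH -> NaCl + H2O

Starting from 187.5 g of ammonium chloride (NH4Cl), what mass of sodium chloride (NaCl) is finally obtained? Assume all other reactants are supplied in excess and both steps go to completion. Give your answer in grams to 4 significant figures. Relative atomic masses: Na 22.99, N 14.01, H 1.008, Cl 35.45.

204.8 g

M(NH4Cl) = 14.01 + 4(1.008) + 35.45 = 53.492 g/mol.
M(NaCl) = 22.99 + 35.45 = 58.44 g/mol.
n(NH4Cl) = 187.50 / 53.492 = 3.5052 mol.
Step 1 gives a 1:1 ratio of NH4Cl to HCl, so n(HCl) = 3.5052 mol.
In step 2 the HCl:NaCl ratio is 1:1, so n(NaCl) = 3.5052 mol.
Mass of NaCl = 3.5052 × 58.44 = 204.84 g.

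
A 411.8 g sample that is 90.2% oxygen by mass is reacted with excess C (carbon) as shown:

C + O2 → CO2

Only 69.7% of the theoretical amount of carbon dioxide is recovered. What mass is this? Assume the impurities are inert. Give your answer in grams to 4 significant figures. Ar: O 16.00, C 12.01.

356.1 g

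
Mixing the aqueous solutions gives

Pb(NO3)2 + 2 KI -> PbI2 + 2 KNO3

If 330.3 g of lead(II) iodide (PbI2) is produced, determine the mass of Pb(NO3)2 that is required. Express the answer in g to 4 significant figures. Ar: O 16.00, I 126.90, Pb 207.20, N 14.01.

237.3 g

M(PbI2) = 207.20 + 2(126.90) = 461.00 g/mol.
M(Pb(NO3)2) = 207.20 + 2(14.01) + 6(16.00) = 331.22 g/mol.
n(PbI2) = 330.30 g / 461.00 g/mol = 0.71649 mol.
From the equation the PbI2:Pb(NO3)2 mole ratio is 1:1, so n(Pb(NO3)2) = 0.71649 × 1/1 = 0.71649 mol.
Mass of Pb(NO3)2 = 0.71649 mol × 331.22 g/mol = 237.31 g.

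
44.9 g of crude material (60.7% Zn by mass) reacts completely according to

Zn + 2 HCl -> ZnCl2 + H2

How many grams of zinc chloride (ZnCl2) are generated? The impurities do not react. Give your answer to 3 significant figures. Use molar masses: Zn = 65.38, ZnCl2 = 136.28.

56.8 g

Mass of pure Zn = 44.9 g × 0.607 = 27.25 g.
n(Zn) = 27.25 g / 65.38 g/mol = 0.4169 mol.
From the equation the Zn:ZnCl2 mole ratio is 1:1, so n(ZnCl2) = 0.4169 × 1/1 = 0.4169 mol.
Mass of ZnCl2 = 0.4169 mol × 136.28 g/mol = 56.81 g.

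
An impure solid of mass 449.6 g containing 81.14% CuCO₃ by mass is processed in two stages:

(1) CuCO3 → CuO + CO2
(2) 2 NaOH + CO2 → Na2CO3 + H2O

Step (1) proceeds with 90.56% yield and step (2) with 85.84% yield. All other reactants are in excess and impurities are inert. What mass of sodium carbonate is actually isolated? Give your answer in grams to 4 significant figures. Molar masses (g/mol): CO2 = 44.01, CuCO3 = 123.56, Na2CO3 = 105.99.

Pure CuCO3 = 449.6 × 0.8114 = 364.81 g.
n(CuCO3) = 364.81 / 123.56 = 2.9525 mol.
Step 1 (CuCO3:CO2 = 1:1): theoretical n(CO2) = 2.9525 mol; at 90.56% yield, n(CO2) = 2.6737 mol.
Step 2 (CO2:Na2CO3 = 1:1): theoretical n(Na2CO3) = 2.6737 mol, so theoretical mass = 2.6737 × 105.99 = 283.39 g.
At 85.84% yield, actual mass of Na2CO3 = 283.39 × 0.8584 = 243.26 g.

243.3 g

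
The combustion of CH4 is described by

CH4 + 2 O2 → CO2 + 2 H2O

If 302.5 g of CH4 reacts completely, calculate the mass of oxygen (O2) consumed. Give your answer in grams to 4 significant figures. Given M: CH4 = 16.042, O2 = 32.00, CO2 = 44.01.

1207 g

n(CH4) = 302.50 g / 16.042 g/mol = 18.857 mol.
From the equation the CH4:O2 mole ratio is 1:2, so n(O2) = 18.857 × 2/1 = 37.714 mol.
Mass of O2 = 37.714 mol × 32.00 g/mol = 1206.8 g.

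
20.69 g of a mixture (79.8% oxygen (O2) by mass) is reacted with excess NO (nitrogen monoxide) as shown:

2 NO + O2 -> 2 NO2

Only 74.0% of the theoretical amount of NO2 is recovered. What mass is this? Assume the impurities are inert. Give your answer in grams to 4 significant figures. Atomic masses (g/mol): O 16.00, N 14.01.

35.13 g

Pure O2 available = 20.69 g × 0.798 = 16.511 g.
M(O2) = 2(16.00) = 32.00 g/mol.
M(NO2) = 14.01 + 2(16.00) = 46.01 g/mol.
n(O2) = 16.511 g / 32.00 g/mol = 0.51596 mol.
From the equation the O2:NO2 mole ratio is 1:2, so n(NO2) = 0.51596 × 2/1 = 1.0319 mol.
Mass of NO2 = 1.0319 mol × 46.01 g/mol = 47.478 g.
Actual mass collected = 47.478 g × 0.740 = 35.134 g.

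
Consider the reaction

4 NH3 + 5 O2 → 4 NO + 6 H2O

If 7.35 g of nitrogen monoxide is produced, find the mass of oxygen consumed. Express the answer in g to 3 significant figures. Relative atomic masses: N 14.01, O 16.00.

9.80 g

M(NO) = 14.01 + 16.00 = 30.01 g/mol.
M(O2) = 2(16.00) = 32.00 g/mol.
n(NO) = 7.350 g / 30.01 g/mol = 0.2449 mol.
From the equation the NO:O2 mole ratio is 4:5, so n(O2) = 0.2449 × 5/4 = 0.3061 mol.
Mass of O2 = 0.3061 mol × 32.00 g/mol = 9.797 g.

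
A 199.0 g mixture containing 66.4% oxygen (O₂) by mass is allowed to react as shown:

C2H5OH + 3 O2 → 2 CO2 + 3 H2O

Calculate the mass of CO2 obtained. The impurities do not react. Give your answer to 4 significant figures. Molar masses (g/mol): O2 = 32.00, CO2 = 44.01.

121.2 g

Mass of pure O2 = 199.0 g × 0.664 = 132.14 g.
n(O2) = 132.14 g / 32.00 g/mol = 4.1292 mol.
From the equation the O2:CO2 mole ratio is 3:2, so n(CO2) = 4.1292 × 2/3 = 2.7528 mol.
Mass of CO2 = 2.7528 mol × 44.01 g/mol = 121.15 g.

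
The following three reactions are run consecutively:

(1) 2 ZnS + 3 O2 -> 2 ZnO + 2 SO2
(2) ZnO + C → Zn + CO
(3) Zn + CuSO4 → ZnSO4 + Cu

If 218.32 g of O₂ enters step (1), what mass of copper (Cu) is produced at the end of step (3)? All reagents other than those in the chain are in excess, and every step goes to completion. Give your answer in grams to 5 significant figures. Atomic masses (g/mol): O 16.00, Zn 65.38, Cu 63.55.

289.05 g

M(O2) = 2(16.00) = 32.00 g/mol.
M(Cu) = 63.55 g/mol.
n(O2) = 218.32 / 32.00 = 6.82250 mol.
Reaction (1): O2→ZnO ratio 3:2 ⇒ n(ZnO) = 4.54833 mol.
Reaction (2): ZnO→Zn ratio 1:1 ⇒ n(Zn) = 4.54833 mol.
Reaction (3): Zn→Cu ratio 1:1 ⇒ n(Cu) = 4.54833 mol.
Mass of Cu = 4.54833 × 63.55 = 289.047 g.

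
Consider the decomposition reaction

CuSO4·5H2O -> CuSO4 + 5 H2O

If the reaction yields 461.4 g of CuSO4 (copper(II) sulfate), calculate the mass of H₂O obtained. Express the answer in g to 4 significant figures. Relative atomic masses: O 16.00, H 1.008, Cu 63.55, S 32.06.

260.4 g

M(CuSO4) = 63.55 + 32.06 + 4(16.00) = 159.61 g/mol.
M(H2O) = 2(1.008) + 16.00 = 18.016 g/mol.
n(CuSO4) = 461.40 g / 159.61 g/mol = 2.8908 mol.
From the equation the CuSO4:H2O mole ratio is 1:5, so n(H2O) = 2.8908 × 5/1 = 14.454 mol.
Mass of H2O = 14.454 mol × 18.016 g/mol = 260.40 g.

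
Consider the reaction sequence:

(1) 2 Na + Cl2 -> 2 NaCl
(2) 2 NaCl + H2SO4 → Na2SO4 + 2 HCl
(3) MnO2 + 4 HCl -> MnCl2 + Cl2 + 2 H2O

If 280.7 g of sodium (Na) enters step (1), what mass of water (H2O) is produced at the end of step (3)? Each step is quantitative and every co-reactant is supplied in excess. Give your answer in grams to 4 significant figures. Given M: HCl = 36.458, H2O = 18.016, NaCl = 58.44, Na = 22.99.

110.0 g

n(Na) = 280.7 / 22.99 = 12.210 mol.
Reaction (1): Na→NaCl ratio 2:2 ⇒ n(NaCl) = 12.210 mol.
Reaction (2): NaCl→HCl ratio 2:2 ⇒ n(HCl) = 12.210 mol.
Reaction (3): HCl→H2O ratio 4:2 ⇒ n(H2O) = 6.1048 mol.
Mass of H2O = 6.1048 × 18.016 = 109.98 g.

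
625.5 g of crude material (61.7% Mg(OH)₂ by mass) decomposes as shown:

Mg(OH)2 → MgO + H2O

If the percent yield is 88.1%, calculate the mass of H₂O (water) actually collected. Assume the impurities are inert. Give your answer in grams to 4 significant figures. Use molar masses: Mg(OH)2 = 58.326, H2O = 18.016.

105.0 g

Pure Mg(OH)2 available = 625.5 g × 0.617 = 385.93 g.
n(Mg(OH)2) = 385.93 g / 58.326 g/mol = 6.6168 mol.
From the equation the Mg(OH)2:H2O mole ratio is 1:1, so n(H2O) = 6.6168 × 1/1 = 6.6168 mol.
Mass of H2O = 6.6168 mol × 18.016 g/mol = 119.21 g.
Actual mass collected = 119.21 g × 0.881 = 105.02 g.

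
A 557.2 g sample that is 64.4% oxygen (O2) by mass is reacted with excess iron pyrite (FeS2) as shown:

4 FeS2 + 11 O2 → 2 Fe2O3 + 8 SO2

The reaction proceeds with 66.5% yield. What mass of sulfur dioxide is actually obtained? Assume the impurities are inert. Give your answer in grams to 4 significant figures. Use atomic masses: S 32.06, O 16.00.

Pure O2 available = 557.2 g × 0.644 = 358.84 g.
M(O2) = 2(16.00) = 32.00 g/mol.
M(SO2) = 32.06 + 2(16.00) = 64.06 g/mol.
n(O2) = 358.84 g / 32.00 g/mol = 11.214 mol.
From the equation the O2:SO2 mole ratio is 11:8, so n(SO2) = 11.214 × 8/11 = 8.1554 mol.
Mass of SO2 = 8.1554 mol × 64.06 g/mol = 522.43 g.
Actual mass collected = 522.43 g × 0.665 = 347.42 g.

347.4 g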